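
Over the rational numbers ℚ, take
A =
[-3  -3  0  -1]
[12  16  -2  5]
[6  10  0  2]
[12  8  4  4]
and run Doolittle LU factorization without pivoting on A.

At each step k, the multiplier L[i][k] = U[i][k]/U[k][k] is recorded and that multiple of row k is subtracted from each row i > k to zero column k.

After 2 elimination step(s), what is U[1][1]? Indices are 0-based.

Step 1: pivot at (0,0) is -3.
  row1 ← row1 − (-4)·row0  ⇒  L[1][0]=-4, U row1=(0, 4, -2, 1)
  row2 ← row2 − (-2)·row0  ⇒  L[2][0]=-2, U row2=(0, 4, 0, 0)
  row3 ← row3 − (-4)·row0  ⇒  L[3][0]=-4, U row3=(0, -4, 4, 0)
Step 2: pivot at (1,1) is 4.
  row2 ← row2 − (1)·row1  ⇒  L[2][1]=1, U row2=(0, 0, 2, -1)
  row3 ← row3 − (-1)·row1  ⇒  L[3][1]=-1, U row3=(0, 0, 2, 1)

U[1][1] = 4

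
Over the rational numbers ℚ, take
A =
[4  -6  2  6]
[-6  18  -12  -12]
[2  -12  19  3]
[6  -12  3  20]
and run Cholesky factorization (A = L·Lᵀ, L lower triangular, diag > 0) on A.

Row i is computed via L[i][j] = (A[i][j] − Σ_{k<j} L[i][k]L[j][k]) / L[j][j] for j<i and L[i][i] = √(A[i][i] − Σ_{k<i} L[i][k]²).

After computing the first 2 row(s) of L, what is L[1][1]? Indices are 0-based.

L[1][1] = 3

Step 1: L[0][0] = √(4) = 2.
  L[1][0] = (-6) / L[0][0] = -3.
Step 2: L[1][1] = √(9) = 3.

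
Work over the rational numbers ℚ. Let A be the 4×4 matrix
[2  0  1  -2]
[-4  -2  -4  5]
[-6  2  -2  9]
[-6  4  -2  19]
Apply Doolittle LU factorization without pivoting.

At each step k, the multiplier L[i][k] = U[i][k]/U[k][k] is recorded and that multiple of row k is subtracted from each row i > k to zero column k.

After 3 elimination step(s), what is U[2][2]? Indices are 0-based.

U[2][2] = -1

Step 1: pivot at (0,0) is 2.
  row1 ← row1 − (-2)·row0  ⇒  L[1][0]=-2, U row1=(0, -2, -2, 1)
  row2 ← row2 − (-3)·row0  ⇒  L[2][0]=-3, U row2=(0, 2, 1, 3)
  row3 ← row3 − (-3)·row0  ⇒  L[3][0]=-3, U row3=(0, 4, 1, 13)
Step 2: pivot at (1,1) is -2.
  row2 ← row2 − (-1)·row1  ⇒  L[2][1]=-1, U row2=(0, 0, -1, 4)
  row3 ← row3 − (-2)·row1  ⇒  L[3][1]=-2, U row3=(0, 0, -3, 15)
Step 3: pivot at (2,2) is -1.
  row3 ← row3 − (3)·row2  ⇒  L[3][2]=3, U row3=(0, 0, 0, 3)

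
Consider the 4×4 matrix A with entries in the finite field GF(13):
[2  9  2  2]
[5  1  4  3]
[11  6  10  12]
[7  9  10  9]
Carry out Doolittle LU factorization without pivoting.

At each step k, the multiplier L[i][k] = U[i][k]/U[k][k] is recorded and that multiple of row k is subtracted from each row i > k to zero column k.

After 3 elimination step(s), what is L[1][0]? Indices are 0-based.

Step 1: pivot at (0,0) is 2.
  row1 ← row1 − (9)·row0  ⇒  L[1][0]=9, U row1=(0, 11, 12, 11)
  row2 ← row2 − (12)·row0  ⇒  L[2][0]=12, U row2=(0, 2, 12, 1)
  row3 ← row3 − (10)·row0  ⇒  L[3][0]=10, U row3=(0, 10, 3, 2)
Step 2: pivot at (1,1) is 11.
  row2 ← row2 − (12)·row1  ⇒  L[2][1]=12, U row2=(0, 0, 11, 12)
  row3 ← row3 − (8)·row1  ⇒  L[3][1]=8, U row3=(0, 0, 11, 5)
Step 3: pivot at (2,2) is 11.
  row3 ← row3 − (1)·row2  ⇒  L[3][2]=1, U row3=(0, 0, 0, 6)

L[1][0] = 9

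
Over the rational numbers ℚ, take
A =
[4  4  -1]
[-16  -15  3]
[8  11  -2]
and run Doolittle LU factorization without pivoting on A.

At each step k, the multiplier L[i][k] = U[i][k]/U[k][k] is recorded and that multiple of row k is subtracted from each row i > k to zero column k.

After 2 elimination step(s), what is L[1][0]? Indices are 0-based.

[col 0] pivot 4
  R1 -= -4*R0 → (0, 1, -1)  (L[1][0] := -4)
  R2 -= 2*R0 → (0, 3, 0)  (L[2][0] := 2)
[col 1] pivot 1
  R2 -= 3*R1 → (0, 0, 3)  (L[2][1] := 3)

L[1][0] = -4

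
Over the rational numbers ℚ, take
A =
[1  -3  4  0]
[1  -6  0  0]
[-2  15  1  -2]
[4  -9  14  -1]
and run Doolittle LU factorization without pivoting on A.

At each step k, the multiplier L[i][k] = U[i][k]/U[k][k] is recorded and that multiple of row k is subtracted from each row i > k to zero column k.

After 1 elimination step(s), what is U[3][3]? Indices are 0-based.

U[3][3] = -1

[col 0] pivot 1
  R1 -= 1*R0 → (0, -3, -4, 0)  (L[1][0] := 1)
  R2 -= -2*R0 → (0, 9, 9, -2)  (L[2][0] := -2)
  R3 -= 4*R0 → (0, 3, -2, -1)  (L[3][0] := 4)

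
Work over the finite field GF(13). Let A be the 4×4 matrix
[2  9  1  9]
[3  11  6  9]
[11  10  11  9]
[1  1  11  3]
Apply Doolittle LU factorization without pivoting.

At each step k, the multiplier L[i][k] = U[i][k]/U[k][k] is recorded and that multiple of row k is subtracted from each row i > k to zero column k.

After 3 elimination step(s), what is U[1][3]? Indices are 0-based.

k=0: U[0][0]=2
  eliminate (1,0): mult=8, new row 1: (0, 4, 11, 2); set L[1][0]=8
  eliminate (2,0): mult=12, new row 2: (0, 6, 12, 5); set L[2][0]=12
  eliminate (3,0): mult=7, new row 3: (0, 3, 4, 5); set L[3][0]=7
k=1: U[1][1]=4
  eliminate (2,1): mult=8, new row 2: (0, 0, 2, 2); set L[2][1]=8
  eliminate (3,1): mult=4, new row 3: (0, 0, 12, 10); set L[3][1]=4
k=2: U[2][2]=2
  eliminate (3,2): mult=6, new row 3: (0, 0, 0, 11); set L[3][2]=6

U[1][3] = 2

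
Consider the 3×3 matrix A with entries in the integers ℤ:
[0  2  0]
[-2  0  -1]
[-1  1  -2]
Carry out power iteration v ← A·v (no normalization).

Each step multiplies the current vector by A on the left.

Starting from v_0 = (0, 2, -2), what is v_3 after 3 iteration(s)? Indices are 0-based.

v_0 = (0, 2, -2).
v_1 = A·v_0 = (4, 2, 6).
v_2 = A·v_1 = (4, -14, -14).
v_3 = A·v_2 = (-28, 6, 10).

v_3 = (-28, 6, 10)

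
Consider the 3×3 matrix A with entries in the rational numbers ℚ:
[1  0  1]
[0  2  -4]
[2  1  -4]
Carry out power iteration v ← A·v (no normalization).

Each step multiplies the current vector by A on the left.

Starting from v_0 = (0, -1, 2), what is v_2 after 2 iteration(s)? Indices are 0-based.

v_2 = (-7, 16, 30)

v_0 = (0, -1, 2).
v_1 = A·v_0 = (2, -10, -9).
v_2 = A·v_1 = (-7, 16, 30).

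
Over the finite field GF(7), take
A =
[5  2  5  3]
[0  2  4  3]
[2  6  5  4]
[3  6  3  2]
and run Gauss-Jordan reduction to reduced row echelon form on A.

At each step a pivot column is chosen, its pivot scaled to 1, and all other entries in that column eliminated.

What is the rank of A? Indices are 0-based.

rank = 4

[1] R0 /= 5  ⇒  (1, 6, 1, 2)
     R2 -= 2·R0  ⇒  (0, 1, 3, 0)
     R3 -= 3·R0  ⇒  (0, 2, 0, 3)
[2] R1 /= 2  ⇒  (0, 1, 2, 5)
     R0 -= 6·R1  ⇒  (1, 0, 3, 0)
     R2 -= 1·R1  ⇒  (0, 0, 1, 2)
     R3 -= 2·R1  ⇒  (0, 0, 3, 0)
[3] R2 /= 1  ⇒  (0, 0, 1, 2)
     R0 -= 3·R2  ⇒  (1, 0, 0, 1)
     R1 -= 2·R2  ⇒  (0, 1, 0, 1)
     R3 -= 3·R2  ⇒  (0, 0, 0, 1)
[4] R3 /= 1  ⇒  (0, 0, 0, 1)
     R0 -= 1·R3  ⇒  (1, 0, 0, 0)
     R1 -= 1·R3  ⇒  (0, 1, 0, 0)
     R2 -= 2·R3  ⇒  (0, 0, 1, 0)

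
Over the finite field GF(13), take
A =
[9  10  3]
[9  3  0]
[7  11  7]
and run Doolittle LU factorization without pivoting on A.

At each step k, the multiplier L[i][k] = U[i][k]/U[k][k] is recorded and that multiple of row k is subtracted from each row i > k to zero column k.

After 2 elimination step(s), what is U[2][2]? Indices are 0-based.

U[2][2] = 7

Step 1: pivot at (0,0) is 9.
  row1 ← row1 − (1)·row0  ⇒  L[1][0]=1, U row1=(0, 6, 10)
  row2 ← row2 − (8)·row0  ⇒  L[2][0]=8, U row2=(0, 9, 9)
Step 2: pivot at (1,1) is 6.
  row2 ← row2 − (8)·row1  ⇒  L[2][1]=8, U row2=(0, 0, 7)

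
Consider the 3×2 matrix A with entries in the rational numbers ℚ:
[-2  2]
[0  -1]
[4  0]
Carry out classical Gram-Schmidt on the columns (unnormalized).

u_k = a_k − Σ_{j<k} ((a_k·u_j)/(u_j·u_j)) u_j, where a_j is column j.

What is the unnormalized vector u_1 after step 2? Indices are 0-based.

u_1 = (8/5, -1, 4/5)

Step 1: u_0 = a_0 = (-2, 0, 4).
Step 2: u_1 = a_1 − (-1/5)·u_0 = (8/5, -1, 4/5).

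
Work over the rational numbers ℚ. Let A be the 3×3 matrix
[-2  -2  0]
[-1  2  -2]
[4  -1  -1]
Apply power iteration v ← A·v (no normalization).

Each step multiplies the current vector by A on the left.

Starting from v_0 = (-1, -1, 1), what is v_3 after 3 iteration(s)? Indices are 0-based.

v_0 = (-1, -1, 1).
v_1 = A·v_0 = (4, -3, -4).
v_2 = A·v_1 = (-2, -2, 23).
v_3 = A·v_2 = (8, -48, -29).

v_3 = (8, -48, -29)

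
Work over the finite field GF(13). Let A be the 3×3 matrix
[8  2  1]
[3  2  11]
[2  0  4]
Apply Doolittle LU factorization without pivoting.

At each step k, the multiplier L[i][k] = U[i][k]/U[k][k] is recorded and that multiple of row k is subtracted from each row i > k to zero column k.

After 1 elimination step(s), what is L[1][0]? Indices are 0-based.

k=0: U[0][0]=8
  eliminate (1,0): mult=2, new row 1: (0, 11, 9); set L[1][0]=2
  eliminate (2,0): mult=10, new row 2: (0, 6, 7); set L[2][0]=10

L[1][0] = 2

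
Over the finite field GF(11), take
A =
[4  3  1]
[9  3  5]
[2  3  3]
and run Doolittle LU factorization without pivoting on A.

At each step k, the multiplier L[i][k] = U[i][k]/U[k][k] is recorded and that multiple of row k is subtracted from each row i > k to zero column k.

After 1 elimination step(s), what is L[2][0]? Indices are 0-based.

k=0: U[0][0]=4
  eliminate (1,0): mult=5, new row 1: (0, 10, 0); set L[1][0]=5
  eliminate (2,0): mult=6, new row 2: (0, 7, 8); set L[2][0]=6

L[2][0] = 6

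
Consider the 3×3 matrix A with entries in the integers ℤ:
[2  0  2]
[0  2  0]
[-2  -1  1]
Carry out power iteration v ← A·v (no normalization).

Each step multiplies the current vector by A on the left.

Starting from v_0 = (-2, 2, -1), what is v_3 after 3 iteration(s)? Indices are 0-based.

v_3 = (-2, 16, 21)

v_0 = (-2, 2, -1).
v_1 = A·v_0 = (-6, 4, 1).
v_2 = A·v_1 = (-10, 8, 9).
v_3 = A·v_2 = (-2, 16, 21).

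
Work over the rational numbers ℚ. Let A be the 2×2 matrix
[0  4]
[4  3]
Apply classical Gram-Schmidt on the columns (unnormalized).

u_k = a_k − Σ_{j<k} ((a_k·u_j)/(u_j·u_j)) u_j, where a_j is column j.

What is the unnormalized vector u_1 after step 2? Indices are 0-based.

Step 1: u_0 = a_0 = (0, 4).
Step 2: u_1 = a_1 − (3/4)·u_0 = (4, 0).

u_1 = (4, 0)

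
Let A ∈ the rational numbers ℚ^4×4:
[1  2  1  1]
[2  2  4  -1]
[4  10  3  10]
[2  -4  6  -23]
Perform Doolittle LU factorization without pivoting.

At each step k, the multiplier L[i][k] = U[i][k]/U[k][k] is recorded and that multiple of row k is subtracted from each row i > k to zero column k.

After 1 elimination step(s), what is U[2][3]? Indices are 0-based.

k=0: U[0][0]=1
  eliminate (1,0): mult=2, new row 1: (0, -2, 2, -3); set L[1][0]=2
  eliminate (2,0): mult=4, new row 2: (0, 2, -1, 6); set L[2][0]=4
  eliminate (3,0): mult=2, new row 3: (0, -8, 4, -25); set L[3][0]=2

U[2][3] = 6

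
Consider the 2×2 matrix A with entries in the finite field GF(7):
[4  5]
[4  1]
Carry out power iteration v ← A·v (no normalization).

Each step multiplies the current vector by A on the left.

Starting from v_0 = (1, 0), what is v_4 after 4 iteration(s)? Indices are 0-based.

v_0 = (1, 0).
v_1 = A·v_0 = (4, 4).
v_2 = A·v_1 = (1, 6).
v_3 = A·v_2 = (6, 3).
v_4 = A·v_3 = (4, 6).

v_4 = (4, 6)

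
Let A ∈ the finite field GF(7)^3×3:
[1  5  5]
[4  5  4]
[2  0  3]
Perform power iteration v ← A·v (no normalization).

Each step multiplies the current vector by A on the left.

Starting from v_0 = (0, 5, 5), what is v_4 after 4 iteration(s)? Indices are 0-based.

v_0 = (0, 5, 5).
v_1 = A·v_0 = (1, 3, 1).
v_2 = A·v_1 = (0, 2, 5).
v_3 = A·v_2 = (0, 2, 1).
v_4 = A·v_3 = (1, 0, 3).

v_4 = (1, 0, 3)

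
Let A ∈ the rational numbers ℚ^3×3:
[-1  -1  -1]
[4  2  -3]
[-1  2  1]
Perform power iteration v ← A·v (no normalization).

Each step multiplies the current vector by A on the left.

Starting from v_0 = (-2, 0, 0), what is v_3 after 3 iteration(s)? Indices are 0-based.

v_0 = (-2, 0, 0).
v_1 = A·v_0 = (2, -8, 2).
v_2 = A·v_1 = (4, -14, -16).
v_3 = A·v_2 = (26, 36, -48).

v_3 = (26, 36, -48)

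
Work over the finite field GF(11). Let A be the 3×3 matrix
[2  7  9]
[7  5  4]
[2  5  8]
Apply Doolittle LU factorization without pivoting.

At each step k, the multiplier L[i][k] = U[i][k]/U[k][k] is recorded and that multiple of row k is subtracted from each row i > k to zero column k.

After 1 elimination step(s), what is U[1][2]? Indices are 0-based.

k=0: U[0][0]=2
  eliminate (1,0): mult=9, new row 1: (0, 8, 0); set L[1][0]=9
  eliminate (2,0): mult=1, new row 2: (0, 9, 10); set L[2][0]=1

U[1][2] = 0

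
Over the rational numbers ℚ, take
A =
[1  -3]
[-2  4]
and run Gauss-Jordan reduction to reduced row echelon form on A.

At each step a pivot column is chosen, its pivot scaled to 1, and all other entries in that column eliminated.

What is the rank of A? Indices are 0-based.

pivot(0,0)=1: scale R0 → (1, -3)
  clear (1,0): R1 −= (-2)R0 → (0, -2)
pivot(1,1)=-2: scale R1 → (0, 1)
  clear (0,1): R0 −= (-3)R1 → (1, 0)

rank = 2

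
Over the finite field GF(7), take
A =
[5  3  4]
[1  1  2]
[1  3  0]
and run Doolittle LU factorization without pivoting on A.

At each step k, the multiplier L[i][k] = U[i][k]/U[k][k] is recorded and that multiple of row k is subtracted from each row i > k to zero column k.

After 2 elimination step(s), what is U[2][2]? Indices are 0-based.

U[2][2] = 6

k=0: U[0][0]=5
  eliminate (1,0): mult=3, new row 1: (0, 6, 4); set L[1][0]=3
  eliminate (2,0): mult=3, new row 2: (0, 1, 2); set L[2][0]=3
k=1: U[1][1]=6
  eliminate (2,1): mult=6, new row 2: (0, 0, 6); set L[2][1]=6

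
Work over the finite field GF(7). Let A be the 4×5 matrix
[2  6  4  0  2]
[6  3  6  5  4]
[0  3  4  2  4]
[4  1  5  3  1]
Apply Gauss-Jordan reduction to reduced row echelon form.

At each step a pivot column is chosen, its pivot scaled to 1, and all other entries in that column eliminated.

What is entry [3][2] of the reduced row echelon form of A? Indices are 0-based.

pivot(0,0)=2: scale R0 → (1, 3, 2, 0, 1)
  clear (1,0): R1 −= (6)R0 → (0, 6, 1, 5, 5)
  clear (3,0): R3 −= (4)R0 → (0, 3, 4, 3, 4)
pivot(1,1)=6: scale R1 → (0, 1, 6, 2, 2)
  clear (0,1): R0 −= (3)R1 → (1, 0, 5, 1, 2)
  clear (2,1): R2 −= (3)R1 → (0, 0, 0, 3, 5)
  clear (3,1): R3 −= (3)R1 → (0, 0, 0, 4, 5)
col 2: no nonzero at/below row 2; advance.
pivot(2,3)=3: scale R2 → (0, 0, 0, 1, 4)
  clear (0,3): R0 −= (1)R2 → (1, 0, 5, 0, 5)
  clear (1,3): R1 −= (2)R2 → (0, 1, 6, 0, 1)
  clear (3,3): R3 −= (4)R2 → (0, 0, 0, 0, 3)
pivot(3,4)=3: scale R3 → (0, 0, 0, 0, 1)
  clear (0,4): R0 −= (5)R3 → (1, 0, 5, 0, 0)
  clear (1,4): R1 −= (1)R3 → (0, 1, 6, 0, 0)
  clear (2,4): R2 −= (4)R3 → (0, 0, 0, 1, 0)

M[3][2] = 0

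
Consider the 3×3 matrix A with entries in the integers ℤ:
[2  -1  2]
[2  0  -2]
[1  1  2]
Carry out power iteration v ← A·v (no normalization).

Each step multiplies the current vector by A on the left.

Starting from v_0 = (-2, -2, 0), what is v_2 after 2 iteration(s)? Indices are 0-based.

v_2 = (-8, 4, -14)

v_0 = (-2, -2, 0).
v_1 = A·v_0 = (-2, -4, -4).
v_2 = A·v_1 = (-8, 4, -14).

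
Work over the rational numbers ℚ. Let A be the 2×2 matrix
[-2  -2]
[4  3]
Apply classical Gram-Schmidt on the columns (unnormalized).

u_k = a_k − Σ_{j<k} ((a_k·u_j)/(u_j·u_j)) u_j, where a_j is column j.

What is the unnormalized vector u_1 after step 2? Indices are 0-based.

Step 1: u_0 = a_0 = (-2, 4).
Step 2: u_1 = a_1 − (4/5)·u_0 = (-2/5, -1/5).

u_1 = (-2/5, -1/5)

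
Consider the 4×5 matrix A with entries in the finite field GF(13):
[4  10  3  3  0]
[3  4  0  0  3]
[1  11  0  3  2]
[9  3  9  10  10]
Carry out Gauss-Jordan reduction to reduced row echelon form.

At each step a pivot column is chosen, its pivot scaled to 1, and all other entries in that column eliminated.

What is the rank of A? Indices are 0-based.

rank = 4

pivot(0,0)=4: scale R0 → (1, 9, 4, 4, 0)
  clear (1,0): R1 −= (3)R0 → (0, 3, 1, 1, 3)
  clear (2,0): R2 −= (1)R0 → (0, 2, 9, 12, 2)
  clear (3,0): R3 −= (9)R0 → (0, 0, 12, 0, 10)
pivot(1,1)=3: scale R1 → (0, 1, 9, 9, 1)
  clear (0,1): R0 −= (9)R1 → (1, 0, 1, 1, 4)
  clear (2,1): R2 −= (2)R1 → (0, 0, 4, 7, 0)
pivot(2,2)=4: scale R2 → (0, 0, 1, 5, 0)
  clear (0,2): R0 −= (1)R2 → (1, 0, 0, 9, 4)
  clear (1,2): R1 −= (9)R2 → (0, 1, 0, 3, 1)
  clear (3,2): R3 −= (12)R2 → (0, 0, 0, 5, 10)
pivot(3,3)=5: scale R3 → (0, 0, 0, 1, 2)
  clear (0,3): R0 −= (9)R3 → (1, 0, 0, 0, 12)
  clear (1,3): R1 −= (3)R3 → (0, 1, 0, 0, 8)
  clear (2,3): R2 −= (5)R3 → (0, 0, 1, 0, 3)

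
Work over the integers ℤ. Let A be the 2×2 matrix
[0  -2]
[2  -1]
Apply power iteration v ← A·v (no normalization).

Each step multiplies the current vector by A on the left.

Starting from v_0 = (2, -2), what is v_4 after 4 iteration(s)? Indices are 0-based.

v_0 = (2, -2).
v_1 = A·v_0 = (4, 6).
v_2 = A·v_1 = (-12, 2).
v_3 = A·v_2 = (-4, -26).
v_4 = A·v_3 = (52, 18).

v_4 = (52, 18)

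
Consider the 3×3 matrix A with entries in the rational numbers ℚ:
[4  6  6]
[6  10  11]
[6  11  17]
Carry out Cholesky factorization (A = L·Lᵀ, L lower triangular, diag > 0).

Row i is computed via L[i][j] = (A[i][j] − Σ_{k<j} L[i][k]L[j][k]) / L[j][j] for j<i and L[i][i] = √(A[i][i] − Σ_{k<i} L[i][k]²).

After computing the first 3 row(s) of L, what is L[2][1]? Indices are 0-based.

L[2][1] = 2

Step 1: L[0][0] = √(4) = 2.
  L[1][0] = (6) / L[0][0] = 3.
Step 2: L[1][1] = √(1) = 1.
  L[2][0] = (6) / L[0][0] = 3.
  L[2][1] = (2) / L[1][1] = 2.
Step 3: L[2][2] = √(4) = 2.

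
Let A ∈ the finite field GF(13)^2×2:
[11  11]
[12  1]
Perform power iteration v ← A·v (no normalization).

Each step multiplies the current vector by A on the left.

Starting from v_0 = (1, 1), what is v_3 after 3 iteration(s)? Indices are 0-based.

v_3 = (2, 9)

v_0 = (1, 1).
v_1 = A·v_0 = (9, 0).
v_2 = A·v_1 = (8, 4).
v_3 = A·v_2 = (2, 9).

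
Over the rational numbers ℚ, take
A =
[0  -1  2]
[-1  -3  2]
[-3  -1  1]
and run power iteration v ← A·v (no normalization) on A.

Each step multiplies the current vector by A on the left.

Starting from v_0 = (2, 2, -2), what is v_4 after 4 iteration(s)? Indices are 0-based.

v_0 = (2, 2, -2).
v_1 = A·v_0 = (-6, -12, -10).
v_2 = A·v_1 = (-8, 22, 20).
v_3 = A·v_2 = (18, -18, 22).
v_4 = A·v_3 = (62, 80, -14).

v_4 = (62, 80, -14)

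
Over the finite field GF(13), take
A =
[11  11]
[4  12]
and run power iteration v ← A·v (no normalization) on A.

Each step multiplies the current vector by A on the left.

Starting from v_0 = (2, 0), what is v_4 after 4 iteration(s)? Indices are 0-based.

v_0 = (2, 0).
v_1 = A·v_0 = (9, 8).
v_2 = A·v_1 = (5, 2).
v_3 = A·v_2 = (12, 5).
v_4 = A·v_3 = (5, 4).

v_4 = (5, 4)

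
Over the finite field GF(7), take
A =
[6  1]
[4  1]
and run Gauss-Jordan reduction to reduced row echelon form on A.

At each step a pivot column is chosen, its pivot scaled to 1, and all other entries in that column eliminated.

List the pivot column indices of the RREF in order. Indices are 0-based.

pivot columns: 0, 1

pivot(0,0)=6: scale R0 → (1, 6)
  clear (1,0): R1 −= (4)R0 → (0, 5)
pivot(1,1)=5: scale R1 → (0, 1)
  clear (0,1): R0 −= (6)R1 → (1, 0)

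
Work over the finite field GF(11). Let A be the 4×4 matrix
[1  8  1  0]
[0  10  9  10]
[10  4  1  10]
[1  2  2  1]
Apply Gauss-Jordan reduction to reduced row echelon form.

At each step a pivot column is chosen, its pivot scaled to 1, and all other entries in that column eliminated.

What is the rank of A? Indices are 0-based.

pivot(0,0)=1: scale R0 → (1, 8, 1, 0)
  clear (2,0): R2 −= (10)R0 → (0, 1, 2, 10)
  clear (3,0): R3 −= (1)R0 → (0, 5, 1, 1)
pivot(1,1)=10: scale R1 → (0, 1, 2, 1)
  clear (0,1): R0 −= (8)R1 → (1, 0, 7, 3)
  clear (2,1): R2 −= (1)R1 → (0, 0, 0, 9)
  clear (3,1): R3 −= (5)R1 → (0, 0, 2, 7)
pivot(2,2): swap R2↔R3
pivot(2,2)=2: scale R2 → (0, 0, 1, 9)
  clear (0,2): R0 −= (7)R2 → (1, 0, 0, 6)
  clear (1,2): R1 −= (2)R2 → (0, 1, 0, 5)
pivot(3,3)=9: scale R3 → (0, 0, 0, 1)
  clear (0,3): R0 −= (6)R3 → (1, 0, 0, 0)
  clear (1,3): R1 −= (5)R3 → (0, 1, 0, 0)
  clear (2,3): R2 −= (9)R3 → (0, 0, 1, 0)

rank = 4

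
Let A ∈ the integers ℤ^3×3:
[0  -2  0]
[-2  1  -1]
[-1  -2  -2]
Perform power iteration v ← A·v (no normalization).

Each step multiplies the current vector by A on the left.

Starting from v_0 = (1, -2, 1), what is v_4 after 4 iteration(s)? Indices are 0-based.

v_4 = (76, -104, 28)

v_0 = (1, -2, 1).
v_1 = A·v_0 = (4, -5, 1).
v_2 = A·v_1 = (10, -14, 4).
v_3 = A·v_2 = (28, -38, 10).
v_4 = A·v_3 = (76, -104, 28).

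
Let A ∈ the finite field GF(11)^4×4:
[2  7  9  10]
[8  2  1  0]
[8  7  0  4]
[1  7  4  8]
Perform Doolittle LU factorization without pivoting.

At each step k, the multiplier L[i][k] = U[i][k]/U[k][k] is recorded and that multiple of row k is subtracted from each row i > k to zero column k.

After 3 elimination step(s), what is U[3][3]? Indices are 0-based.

[col 0] pivot 2
  R1 -= 4*R0 → (0, 7, 9, 4)  (L[1][0] := 4)
  R2 -= 4*R0 → (0, 1, 8, 8)  (L[2][0] := 4)
  R3 -= 6*R0 → (0, 9, 5, 3)  (L[3][0] := 6)
[col 1] pivot 7
  R2 -= 8*R1 → (0, 0, 2, 9)  (L[2][1] := 8)
  R3 -= 6*R1 → (0, 0, 6, 1)  (L[3][1] := 6)
[col 2] pivot 2
  R3 -= 3*R2 → (0, 0, 0, 7)  (L[3][2] := 3)

U[3][3] = 7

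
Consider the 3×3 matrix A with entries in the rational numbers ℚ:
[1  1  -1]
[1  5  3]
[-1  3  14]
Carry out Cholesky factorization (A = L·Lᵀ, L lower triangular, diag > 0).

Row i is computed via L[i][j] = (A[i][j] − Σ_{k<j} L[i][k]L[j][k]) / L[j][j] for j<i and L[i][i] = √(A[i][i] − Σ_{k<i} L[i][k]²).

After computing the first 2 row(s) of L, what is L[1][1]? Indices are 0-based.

Step 1: L[0][0] = √(1) = 1.
  L[1][0] = (1) / L[0][0] = 1.
Step 2: L[1][1] = √(4) = 2.

L[1][1] = 2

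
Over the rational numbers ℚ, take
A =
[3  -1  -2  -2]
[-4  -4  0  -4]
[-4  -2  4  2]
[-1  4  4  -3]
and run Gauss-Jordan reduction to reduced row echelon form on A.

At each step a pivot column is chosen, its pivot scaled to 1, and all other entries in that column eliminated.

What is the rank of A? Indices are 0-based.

pivot(0,0)=3: scale R0 → (1, -1/3, -2/3, -2/3)
  clear (1,0): R1 −= (-4)R0 → (0, -16/3, -8/3, -20/3)
  clear (2,0): R2 −= (-4)R0 → (0, -10/3, 4/3, -2/3)
  clear (3,0): R3 −= (-1)R0 → (0, 11/3, 10/3, -11/3)
pivot(1,1)=-16/3: scale R1 → (0, 1, 1/2, 5/4)
  clear (0,1): R0 −= (-1/3)R1 → (1, 0, -1/2, -1/4)
  clear (2,1): R2 −= (-10/3)R1 → (0, 0, 3, 7/2)
  clear (3,1): R3 −= (11/3)R1 → (0, 0, 3/2, -33/4)
pivot(2,2)=3: scale R2 → (0, 0, 1, 7/6)
  clear (0,2): R0 −= (-1/2)R2 → (1, 0, 0, 1/3)
  clear (1,2): R1 −= (1/2)R2 → (0, 1, 0, 2/3)
  clear (3,2): R3 −= (3/2)R2 → (0, 0, 0, -10)
pivot(3,3)=-10: scale R3 → (0, 0, 0, 1)
  clear (0,3): R0 −= (1/3)R3 → (1, 0, 0, 0)
  clear (1,3): R1 −= (2/3)R3 → (0, 1, 0, 0)
  clear (2,3): R2 −= (7/6)R3 → (0, 0, 1, 0)

rank = 4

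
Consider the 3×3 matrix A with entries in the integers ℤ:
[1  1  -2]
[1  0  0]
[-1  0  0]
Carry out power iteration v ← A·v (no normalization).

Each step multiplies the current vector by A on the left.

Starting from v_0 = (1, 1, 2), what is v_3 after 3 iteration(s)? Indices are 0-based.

v_3 = (-5, 1, -1)

v_0 = (1, 1, 2).
v_1 = A·v_0 = (-2, 1, -1).
v_2 = A·v_1 = (1, -2, 2).
v_3 = A·v_2 = (-5, 1, -1).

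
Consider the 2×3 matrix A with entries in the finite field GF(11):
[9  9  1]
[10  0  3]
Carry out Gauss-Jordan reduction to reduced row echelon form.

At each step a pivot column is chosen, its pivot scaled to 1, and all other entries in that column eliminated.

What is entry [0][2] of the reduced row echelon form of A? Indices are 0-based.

[1] R0 /= 9  ⇒  (1, 1, 5)
     R1 -= 10·R0  ⇒  (0, 1, 8)
[2] R1 /= 1  ⇒  (0, 1, 8)
     R0 -= 1·R1  ⇒  (1, 0, 8)

M[0][2] = 8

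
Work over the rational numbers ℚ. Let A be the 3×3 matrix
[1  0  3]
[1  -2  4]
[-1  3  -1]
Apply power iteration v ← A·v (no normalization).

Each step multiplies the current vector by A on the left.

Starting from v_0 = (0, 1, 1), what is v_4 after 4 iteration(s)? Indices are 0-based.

v_0 = (0, 1, 1).
v_1 = A·v_0 = (3, 2, 2).
v_2 = A·v_1 = (9, 7, 1).
v_3 = A·v_2 = (12, -1, 11).
v_4 = A·v_3 = (45, 58, -26).

v_4 = (45, 58, -26)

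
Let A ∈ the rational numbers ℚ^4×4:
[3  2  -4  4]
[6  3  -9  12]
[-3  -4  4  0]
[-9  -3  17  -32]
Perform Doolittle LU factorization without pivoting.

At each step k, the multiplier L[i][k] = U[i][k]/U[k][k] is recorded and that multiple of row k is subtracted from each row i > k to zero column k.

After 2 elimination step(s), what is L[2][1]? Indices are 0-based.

[col 0] pivot 3
  R1 -= 2*R0 → (0, -1, -1, 4)  (L[1][0] := 2)
  R2 -= -1*R0 → (0, -2, 0, 4)  (L[2][0] := -1)
  R3 -= -3*R0 → (0, 3, 5, -20)  (L[3][0] := -3)
[col 1] pivot -1
  R2 -= 2*R1 → (0, 0, 2, -4)  (L[2][1] := 2)
  R3 -= -3*R1 → (0, 0, 2, -8)  (L[3][1] := -3)

L[2][1] = 2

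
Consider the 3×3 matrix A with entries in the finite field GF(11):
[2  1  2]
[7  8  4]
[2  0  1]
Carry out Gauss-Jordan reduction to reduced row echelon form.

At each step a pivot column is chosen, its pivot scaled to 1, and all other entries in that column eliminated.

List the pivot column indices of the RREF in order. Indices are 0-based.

[1] R0 /= 2  ⇒  (1, 6, 1)
     R1 -= 7·R0  ⇒  (0, 10, 8)
     R2 -= 2·R0  ⇒  (0, 10, 10)
[2] R1 /= 10  ⇒  (0, 1, 3)
     R0 -= 6·R1  ⇒  (1, 0, 5)
     R2 -= 10·R1  ⇒  (0, 0, 2)
[3] R2 /= 2  ⇒  (0, 0, 1)
     R0 -= 5·R2  ⇒  (1, 0, 0)
     R1 -= 3·R2  ⇒  (0, 1, 0)

pivot columns: 0, 1, 2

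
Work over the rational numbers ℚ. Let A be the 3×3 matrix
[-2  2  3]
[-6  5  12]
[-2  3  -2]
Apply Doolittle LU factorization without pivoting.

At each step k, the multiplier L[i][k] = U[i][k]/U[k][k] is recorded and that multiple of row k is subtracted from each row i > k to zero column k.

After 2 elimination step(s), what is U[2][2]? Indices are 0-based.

k=0: U[0][0]=-2
  eliminate (1,0): mult=3, new row 1: (0, -1, 3); set L[1][0]=3
  eliminate (2,0): mult=1, new row 2: (0, 1, -5); set L[2][0]=1
k=1: U[1][1]=-1
  eliminate (2,1): mult=-1, new row 2: (0, 0, -2); set L[2][1]=-1

U[2][2] = -2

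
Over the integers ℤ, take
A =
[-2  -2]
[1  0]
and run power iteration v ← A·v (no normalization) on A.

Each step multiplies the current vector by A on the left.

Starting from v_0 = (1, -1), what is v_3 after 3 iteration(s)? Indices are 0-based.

v_0 = (1, -1).
v_1 = A·v_0 = (0, 1).
v_2 = A·v_1 = (-2, 0).
v_3 = A·v_2 = (4, -2).

v_3 = (4, -2)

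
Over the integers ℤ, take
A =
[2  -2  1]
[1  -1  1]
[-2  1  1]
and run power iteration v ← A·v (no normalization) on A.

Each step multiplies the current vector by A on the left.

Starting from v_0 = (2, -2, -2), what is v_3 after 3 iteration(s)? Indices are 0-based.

v_0 = (2, -2, -2).
v_1 = A·v_0 = (6, 2, -8).
v_2 = A·v_1 = (0, -4, -18).
v_3 = A·v_2 = (-10, -14, -22).

v_3 = (-10, -14, -22)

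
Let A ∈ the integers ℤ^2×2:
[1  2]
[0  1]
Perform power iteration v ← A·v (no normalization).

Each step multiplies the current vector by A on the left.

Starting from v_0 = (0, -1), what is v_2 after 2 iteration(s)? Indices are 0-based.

v_0 = (0, -1).
v_1 = A·v_0 = (-2, -1).
v_2 = A·v_1 = (-4, -1).

v_2 = (-4, -1)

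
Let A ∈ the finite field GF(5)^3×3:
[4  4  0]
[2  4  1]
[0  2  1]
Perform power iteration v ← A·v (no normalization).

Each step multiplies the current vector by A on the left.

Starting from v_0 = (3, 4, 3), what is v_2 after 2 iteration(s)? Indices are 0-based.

v_2 = (2, 2, 1)

v_0 = (3, 4, 3).
v_1 = A·v_0 = (3, 0, 1).
v_2 = A·v_1 = (2, 2, 1).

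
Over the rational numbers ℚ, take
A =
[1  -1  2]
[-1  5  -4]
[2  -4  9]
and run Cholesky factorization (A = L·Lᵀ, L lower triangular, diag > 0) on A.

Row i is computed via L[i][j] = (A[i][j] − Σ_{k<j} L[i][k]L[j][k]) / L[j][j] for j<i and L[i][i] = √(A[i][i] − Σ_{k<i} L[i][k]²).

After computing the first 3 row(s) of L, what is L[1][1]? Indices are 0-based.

Step 1: L[0][0] = √(1) = 1.
  L[1][0] = (-1) / L[0][0] = -1.
Step 2: L[1][1] = √(4) = 2.
  L[2][0] = (2) / L[0][0] = 2.
  L[2][1] = (-2) / L[1][1] = -1.
Step 3: L[2][2] = √(4) = 2.

L[1][1] = 2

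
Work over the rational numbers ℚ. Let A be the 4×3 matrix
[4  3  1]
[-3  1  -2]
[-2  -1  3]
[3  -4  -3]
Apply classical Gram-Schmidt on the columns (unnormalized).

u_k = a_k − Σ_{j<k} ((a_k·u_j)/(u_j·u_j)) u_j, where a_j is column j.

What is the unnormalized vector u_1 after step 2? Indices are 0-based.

u_1 = (59/19, 35/38, -20/19, -149/38)

Step 1: u_0 = a_0 = (4, -3, -2, 3).
Step 2: u_1 = a_1 − (-1/38)·u_0 = (59/19, 35/38, -20/19, -149/38).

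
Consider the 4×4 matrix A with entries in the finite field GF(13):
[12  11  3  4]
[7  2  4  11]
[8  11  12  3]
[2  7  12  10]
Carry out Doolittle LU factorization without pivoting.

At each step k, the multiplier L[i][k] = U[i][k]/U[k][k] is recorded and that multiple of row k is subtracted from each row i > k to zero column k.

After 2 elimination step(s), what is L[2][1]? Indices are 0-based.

L[2][1] = 8

k=0: U[0][0]=12
  eliminate (1,0): mult=6, new row 1: (0, 1, 12, 0); set L[1][0]=6
  eliminate (2,0): mult=5, new row 2: (0, 8, 10, 9); set L[2][0]=5
  eliminate (3,0): mult=11, new row 3: (0, 3, 5, 5); set L[3][0]=11
k=1: U[1][1]=1
  eliminate (2,1): mult=8, new row 2: (0, 0, 5, 9); set L[2][1]=8
  eliminate (3,1): mult=3, new row 3: (0, 0, 8, 5); set L[3][1]=3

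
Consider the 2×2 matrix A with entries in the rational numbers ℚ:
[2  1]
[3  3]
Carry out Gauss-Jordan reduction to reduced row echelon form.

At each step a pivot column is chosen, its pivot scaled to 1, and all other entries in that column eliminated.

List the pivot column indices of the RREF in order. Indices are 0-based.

pivot(0,0)=2: scale R0 → (1, 1/2)
  clear (1,0): R1 −= (3)R0 → (0, 3/2)
pivot(1,1)=3/2: scale R1 → (0, 1)
  clear (0,1): R0 −= (1/2)R1 → (1, 0)

pivot columns: 0, 1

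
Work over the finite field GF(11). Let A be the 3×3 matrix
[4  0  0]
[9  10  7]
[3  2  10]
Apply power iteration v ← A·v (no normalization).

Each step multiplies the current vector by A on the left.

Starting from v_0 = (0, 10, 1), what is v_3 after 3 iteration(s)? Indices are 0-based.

v_0 = (0, 10, 1).
v_1 = A·v_0 = (0, 8, 8).
v_2 = A·v_1 = (0, 4, 8).
v_3 = A·v_2 = (0, 8, 0).

v_3 = (0, 8, 0)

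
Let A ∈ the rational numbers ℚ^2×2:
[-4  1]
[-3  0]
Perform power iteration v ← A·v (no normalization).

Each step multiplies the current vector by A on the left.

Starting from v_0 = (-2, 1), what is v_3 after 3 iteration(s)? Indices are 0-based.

v_3 = (93, 90)

v_0 = (-2, 1).
v_1 = A·v_0 = (9, 6).
v_2 = A·v_1 = (-30, -27).
v_3 = A·v_2 = (93, 90).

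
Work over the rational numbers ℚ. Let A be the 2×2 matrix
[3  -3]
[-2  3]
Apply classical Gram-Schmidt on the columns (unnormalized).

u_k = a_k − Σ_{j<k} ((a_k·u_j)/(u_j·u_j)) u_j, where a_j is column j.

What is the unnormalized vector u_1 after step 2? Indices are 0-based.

Step 1: u_0 = a_0 = (3, -2).
Step 2: u_1 = a_1 − (-15/13)·u_0 = (6/13, 9/13).

u_1 = (6/13, 9/13)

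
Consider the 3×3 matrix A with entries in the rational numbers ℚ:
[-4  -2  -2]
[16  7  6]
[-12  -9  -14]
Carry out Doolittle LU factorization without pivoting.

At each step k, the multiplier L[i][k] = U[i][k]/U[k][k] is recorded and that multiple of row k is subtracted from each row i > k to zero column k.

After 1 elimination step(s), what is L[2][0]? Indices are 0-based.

L[2][0] = 3

k=0: U[0][0]=-4
  eliminate (1,0): mult=-4, new row 1: (0, -1, -2); set L[1][0]=-4
  eliminate (2,0): mult=3, new row 2: (0, -3, -8); set L[2][0]=3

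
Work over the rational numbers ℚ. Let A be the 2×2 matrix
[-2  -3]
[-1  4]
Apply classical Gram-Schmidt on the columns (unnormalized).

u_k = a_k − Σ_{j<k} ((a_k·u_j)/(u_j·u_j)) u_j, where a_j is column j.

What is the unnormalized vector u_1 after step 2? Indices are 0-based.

Step 1: u_0 = a_0 = (-2, -1).
Step 2: u_1 = a_1 − (2/5)·u_0 = (-11/5, 22/5).

u_1 = (-11/5, 22/5)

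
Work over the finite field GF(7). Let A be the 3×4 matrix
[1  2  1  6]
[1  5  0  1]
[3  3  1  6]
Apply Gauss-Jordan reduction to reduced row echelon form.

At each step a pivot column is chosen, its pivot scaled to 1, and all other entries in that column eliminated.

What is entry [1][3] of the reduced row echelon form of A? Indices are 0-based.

M[1][3] = 1

pivot(0,0)=1: scale R0 → (1, 2, 1, 6)
  clear (1,0): R1 −= (1)R0 → (0, 3, 6, 2)
  clear (2,0): R2 −= (3)R0 → (0, 4, 5, 2)
pivot(1,1)=3: scale R1 → (0, 1, 2, 3)
  clear (0,1): R0 −= (2)R1 → (1, 0, 4, 0)
  clear (2,1): R2 −= (4)R1 → (0, 0, 4, 4)
pivot(2,2)=4: scale R2 → (0, 0, 1, 1)
  clear (0,2): R0 −= (4)R2 → (1, 0, 0, 3)
  clear (1,2): R1 −= (2)R2 → (0, 1, 0, 1)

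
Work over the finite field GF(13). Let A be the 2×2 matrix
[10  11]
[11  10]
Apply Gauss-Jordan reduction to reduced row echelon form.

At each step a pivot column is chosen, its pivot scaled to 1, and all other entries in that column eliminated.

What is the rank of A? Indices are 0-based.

step 1: normalize row 0 (÷10) = (1, 5)
  row 1: subtract 11×row0 = (0, 7)
step 2: normalize row 1 (÷7) = (0, 1)
  row 0: subtract 5×row1 = (1, 0)

rank = 2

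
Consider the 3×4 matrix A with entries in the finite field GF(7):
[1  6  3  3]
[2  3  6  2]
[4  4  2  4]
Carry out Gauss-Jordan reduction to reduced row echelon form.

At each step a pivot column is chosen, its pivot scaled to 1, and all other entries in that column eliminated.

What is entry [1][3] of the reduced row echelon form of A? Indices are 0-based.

M[1][3] = 2

step 1: normalize row 0 (÷1) = (1, 6, 3, 3)
  row 1: subtract 2×row0 = (0, 5, 0, 3)
  row 2: subtract 4×row0 = (0, 1, 4, 6)
step 2: normalize row 1 (÷5) = (0, 1, 0, 2)
  row 0: subtract 6×row1 = (1, 0, 3, 5)
  row 2: subtract 1×row1 = (0, 0, 4, 4)
step 3: normalize row 2 (÷4) = (0, 0, 1, 1)
  row 0: subtract 3×row2 = (1, 0, 0, 2)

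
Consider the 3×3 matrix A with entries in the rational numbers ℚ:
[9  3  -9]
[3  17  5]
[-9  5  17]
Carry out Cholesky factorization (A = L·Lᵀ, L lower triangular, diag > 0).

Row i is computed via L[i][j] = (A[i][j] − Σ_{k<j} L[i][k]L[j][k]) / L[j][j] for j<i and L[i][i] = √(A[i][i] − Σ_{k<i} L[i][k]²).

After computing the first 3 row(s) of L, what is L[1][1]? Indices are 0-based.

Step 1: L[0][0] = √(9) = 3.
  L[1][0] = (3) / L[0][0] = 1.
Step 2: L[1][1] = √(16) = 4.
  L[2][0] = (-9) / L[0][0] = -3.
  L[2][1] = (8) / L[1][1] = 2.
Step 3: L[2][2] = √(4) = 2.

L[1][1] = 4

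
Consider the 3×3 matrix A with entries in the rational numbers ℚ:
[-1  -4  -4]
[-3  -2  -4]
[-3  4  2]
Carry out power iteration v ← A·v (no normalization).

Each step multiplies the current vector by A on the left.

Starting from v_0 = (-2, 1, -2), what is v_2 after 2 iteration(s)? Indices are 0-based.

v_0 = (-2, 1, -2).
v_1 = A·v_0 = (6, 12, 6).
v_2 = A·v_1 = (-78, -66, 42).

v_2 = (-78, -66, 42)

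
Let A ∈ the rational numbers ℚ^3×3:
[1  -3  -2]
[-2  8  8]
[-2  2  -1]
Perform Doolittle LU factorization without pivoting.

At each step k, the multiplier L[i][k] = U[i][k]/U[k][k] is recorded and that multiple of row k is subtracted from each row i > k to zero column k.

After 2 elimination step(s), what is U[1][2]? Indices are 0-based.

U[1][2] = 4

Step 1: pivot at (0,0) is 1.
  row1 ← row1 − (-2)·row0  ⇒  L[1][0]=-2, U row1=(0, 2, 4)
  row2 ← row2 − (-2)·row0  ⇒  L[2][0]=-2, U row2=(0, -4, -5)
Step 2: pivot at (1,1) is 2.
  row2 ← row2 − (-2)·row1  ⇒  L[2][1]=-2, U row2=(0, 0, 3)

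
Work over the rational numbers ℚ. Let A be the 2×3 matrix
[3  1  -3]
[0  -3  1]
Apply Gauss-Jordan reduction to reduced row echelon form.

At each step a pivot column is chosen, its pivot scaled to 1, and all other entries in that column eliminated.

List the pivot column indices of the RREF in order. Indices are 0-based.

[1] R0 /= 3  ⇒  (1, 1/3, -1)
[2] R1 /= -3  ⇒  (0, 1, -1/3)
     R0 -= 1/3·R1  ⇒  (1, 0, -8/9)

pivot columns: 0, 1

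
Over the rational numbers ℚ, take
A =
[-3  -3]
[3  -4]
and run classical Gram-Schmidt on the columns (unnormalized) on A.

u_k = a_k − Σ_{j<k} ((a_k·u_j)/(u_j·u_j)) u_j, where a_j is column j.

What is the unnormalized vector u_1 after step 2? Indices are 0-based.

u_1 = (-7/2, -7/2)

Step 1: u_0 = a_0 = (-3, 3).
Step 2: u_1 = a_1 − (-1/6)·u_0 = (-7/2, -7/2).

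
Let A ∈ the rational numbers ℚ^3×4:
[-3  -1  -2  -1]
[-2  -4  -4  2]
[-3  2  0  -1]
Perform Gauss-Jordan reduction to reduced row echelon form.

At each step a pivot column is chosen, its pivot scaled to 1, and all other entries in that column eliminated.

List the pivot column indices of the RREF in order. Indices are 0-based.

pivot columns: 0, 1, 2

pivot(0,0)=-3: scale R0 → (1, 1/3, 2/3, 1/3)
  clear (1,0): R1 −= (-2)R0 → (0, -10/3, -8/3, 8/3)
  clear (2,0): R2 −= (-3)R0 → (0, 3, 2, 0)
pivot(1,1)=-10/3: scale R1 → (0, 1, 4/5, -4/5)
  clear (0,1): R0 −= (1/3)R1 → (1, 0, 2/5, 3/5)
  clear (2,1): R2 −= (3)R1 → (0, 0, -2/5, 12/5)
pivot(2,2)=-2/5: scale R2 → (0, 0, 1, -6)
  clear (0,2): R0 −= (2/5)R2 → (1, 0, 0, 3)
  clear (1,2): R1 −= (4/5)R2 → (0, 1, 0, 4)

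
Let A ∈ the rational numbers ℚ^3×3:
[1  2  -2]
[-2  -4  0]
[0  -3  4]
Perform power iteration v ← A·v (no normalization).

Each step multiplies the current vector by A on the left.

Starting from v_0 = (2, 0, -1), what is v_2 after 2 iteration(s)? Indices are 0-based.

v_0 = (2, 0, -1).
v_1 = A·v_0 = (4, -4, -4).
v_2 = A·v_1 = (4, 8, -4).

v_2 = (4, 8, -4)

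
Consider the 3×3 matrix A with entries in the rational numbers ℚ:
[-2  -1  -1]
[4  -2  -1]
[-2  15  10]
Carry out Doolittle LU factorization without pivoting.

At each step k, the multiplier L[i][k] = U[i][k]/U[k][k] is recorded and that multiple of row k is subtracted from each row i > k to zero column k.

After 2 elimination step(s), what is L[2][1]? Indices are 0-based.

L[2][1] = -4

[col 0] pivot -2
  R1 -= -2*R0 → (0, -4, -3)  (L[1][0] := -2)
  R2 -= 1*R0 → (0, 16, 11)  (L[2][0] := 1)
[col 1] pivot -4
  R2 -= -4*R1 → (0, 0, -1)  (L[2][1] := -4)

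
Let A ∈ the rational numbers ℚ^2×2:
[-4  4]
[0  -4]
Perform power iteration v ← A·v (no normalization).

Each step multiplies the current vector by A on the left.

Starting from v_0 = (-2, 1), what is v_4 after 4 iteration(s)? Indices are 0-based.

v_4 = (-1536, 256)

v_0 = (-2, 1).
v_1 = A·v_0 = (12, -4).
v_2 = A·v_1 = (-64, 16).
v_3 = A·v_2 = (320, -64).
v_4 = A·v_3 = (-1536, 256).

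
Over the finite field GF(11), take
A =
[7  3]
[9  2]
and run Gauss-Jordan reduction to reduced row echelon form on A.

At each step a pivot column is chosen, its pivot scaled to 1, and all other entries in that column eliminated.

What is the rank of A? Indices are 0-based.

step 1: normalize row 0 (÷7) = (1, 2)
  row 1: subtract 9×row0 = (0, 6)
step 2: normalize row 1 (÷6) = (0, 1)
  row 0: subtract 2×row1 = (1, 0)

rank = 2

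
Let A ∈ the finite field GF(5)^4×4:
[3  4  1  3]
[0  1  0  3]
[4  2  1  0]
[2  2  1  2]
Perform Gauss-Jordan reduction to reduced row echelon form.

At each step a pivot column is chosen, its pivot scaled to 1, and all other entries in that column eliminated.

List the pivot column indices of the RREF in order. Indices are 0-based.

pivot columns: 0, 1, 2, 3

step 1: normalize row 0 (÷3) = (1, 3, 2, 1)
  row 2: subtract 4×row0 = (0, 0, 3, 1)
  row 3: subtract 2×row0 = (0, 1, 2, 0)
step 2: normalize row 1 (÷1) = (0, 1, 0, 3)
  row 0: subtract 3×row1 = (1, 0, 2, 2)
  row 3: subtract 1×row1 = (0, 0, 2, 2)
step 3: normalize row 2 (÷3) = (0, 0, 1, 2)
  row 0: subtract 2×row2 = (1, 0, 0, 3)
  row 3: subtract 2×row2 = (0, 0, 0, 3)
step 4: normalize row 3 (÷3) = (0, 0, 0, 1)
  row 0: subtract 3×row3 = (1, 0, 0, 0)
  row 1: subtract 3×row3 = (0, 1, 0, 0)
  row 2: subtract 2×row3 = (0, 0, 1, 0)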